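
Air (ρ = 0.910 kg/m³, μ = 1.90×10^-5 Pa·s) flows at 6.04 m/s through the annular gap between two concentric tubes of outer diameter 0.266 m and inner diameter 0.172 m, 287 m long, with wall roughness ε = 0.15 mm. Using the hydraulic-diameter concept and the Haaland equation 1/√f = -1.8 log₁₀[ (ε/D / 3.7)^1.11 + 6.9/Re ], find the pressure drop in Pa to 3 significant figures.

ΔP ≈ 1390 Pa

Hydraulic diameter D_h = 4A/P = D_o - D_i = 0.266 - 0.172 = 0.094 m.
Re = ρVD_h/μ = 0.91·6.04·0.094/1.9e-05 = 2.719e+04.
ε/D_h = 0.00015/0.094 = 0.0016; Haaland gives 1/√f = -1.8 log₁₀[0.000184+0.000254] = 6.046, so f = 0.02736.
ΔP = f(L/D_h)(ρV²/2) = 0.02736·287/0.094·16.6 = 1386 Pa.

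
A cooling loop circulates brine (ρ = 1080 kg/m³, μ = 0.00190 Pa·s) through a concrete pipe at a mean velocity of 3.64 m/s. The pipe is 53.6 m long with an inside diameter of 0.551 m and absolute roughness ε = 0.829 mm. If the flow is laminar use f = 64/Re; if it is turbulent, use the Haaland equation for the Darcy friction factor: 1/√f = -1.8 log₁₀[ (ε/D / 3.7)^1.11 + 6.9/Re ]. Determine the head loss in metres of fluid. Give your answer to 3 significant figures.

h_f ≈ 1.44 m

Reynolds number Re = ρVD/μ = 1080 · 3.64 · 0.551 / 0.0019 = 1.14e+06.
Re > 4000 → turbulent. Relative roughness ε/D = 0.000829/0.551 = 0.0015. Haaland: 1/√f = -1.8 log₁₀[(0.0015/3.7)^1.11 + 6.9/1.14e+06] = -1.8 log₁₀[0.000172 + 6.05e-06] = 6.748, so f = 0.02196.
Darcy-Weisbach: ΔP = f(L/D)(ρV²/2) = 0.02196·(53.6/0.551)·(1080·3.64²/2) = 0.02196·97.28·7155 = 1.529e+04 Pa.
Head loss h_f = ΔP/(ρg) = 1.529e+04/(1080·9.81) = 1.44 m.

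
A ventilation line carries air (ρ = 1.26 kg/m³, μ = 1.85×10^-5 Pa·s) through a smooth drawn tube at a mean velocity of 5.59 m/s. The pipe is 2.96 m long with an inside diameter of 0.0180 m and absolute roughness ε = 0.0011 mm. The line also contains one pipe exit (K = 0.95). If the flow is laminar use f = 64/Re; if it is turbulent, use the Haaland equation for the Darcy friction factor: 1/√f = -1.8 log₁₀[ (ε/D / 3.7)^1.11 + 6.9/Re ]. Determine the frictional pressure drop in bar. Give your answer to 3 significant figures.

Reynolds number Re = ρVD/μ = 1.26 · 5.59 · 0.018 / 1.85e-05 = 6853.
Re > 4000 → turbulent. Relative roughness ε/D = 1.1e-06/0.018 = 6.11e-05. Haaland: 1/√f = -1.8 log₁₀[(6.11e-05/3.7)^1.11 + 6.9/6853] = -1.8 log₁₀[4.92e-06 + 0.00101] = 5.391, so f = 0.03441.
Total minor-loss coefficient ΣK = 1·0.95 = 0.95.
ΔP = [f·L/D + ΣK]·(ρV²/2) = [0.03441·2.96/0.018 + 0.95]·(1.26·5.59²/2) = [5.659 + 0.95]·19.69 = 130.1 Pa.
ΔP = 130.1 Pa = 0.00130 bar.

ΔP ≈ 0.00130 bar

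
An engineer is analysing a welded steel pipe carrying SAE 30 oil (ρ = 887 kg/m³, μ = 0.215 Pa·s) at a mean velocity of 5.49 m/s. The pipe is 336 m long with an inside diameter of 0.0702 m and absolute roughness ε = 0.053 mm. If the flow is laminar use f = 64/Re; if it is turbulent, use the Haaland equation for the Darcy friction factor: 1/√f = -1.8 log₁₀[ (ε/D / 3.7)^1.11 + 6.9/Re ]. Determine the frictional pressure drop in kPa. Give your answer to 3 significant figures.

ΔP ≈ 2580 kPa

Reynolds number Re = ρVD/μ = 887 · 5.49 · 0.0702 / 0.215 = 1590.
Re < 2300 → laminar flow, so f = 64/Re = 64/1590 = 0.04025 (the turbulent correlation is not needed).
Darcy-Weisbach: ΔP = f(L/D)(ρV²/2) = 0.04025·(336/0.0702)·(887·5.49²/2) = 0.04025·4786·1.337e+04 = 2.575e+06 Pa.
ΔP = 2.575e+06 Pa = 2580 kPa.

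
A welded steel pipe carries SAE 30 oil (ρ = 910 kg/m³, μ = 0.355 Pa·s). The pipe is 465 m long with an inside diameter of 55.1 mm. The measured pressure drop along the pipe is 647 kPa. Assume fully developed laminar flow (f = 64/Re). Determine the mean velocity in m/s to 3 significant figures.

V ≈ 0.372 m/s

For laminar flow, f = 64/Re with Re = ρVD/μ, so Darcy-Weisbach reduces to ΔP = 32μLV/D². Solving for V: V = ΔP·D²/(32μL) = 6.47e+05·(0.0551)²/(32·0.355·465) = 0.3719 m/s.
Check: Re = ρVD/μ = 910·0.3719·0.0551/0.355 = 52.52 < 2300, so the laminar assumption holds.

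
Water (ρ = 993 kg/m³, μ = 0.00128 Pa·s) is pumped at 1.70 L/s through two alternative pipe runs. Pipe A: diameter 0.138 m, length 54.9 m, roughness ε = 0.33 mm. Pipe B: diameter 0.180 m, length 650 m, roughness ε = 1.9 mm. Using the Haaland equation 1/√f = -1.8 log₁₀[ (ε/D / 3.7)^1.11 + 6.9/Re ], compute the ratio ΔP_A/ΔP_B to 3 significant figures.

Pipe A: V = Q/A = 0.0017/0.01496 = 0.1137 m/s; Re = 1.217e+04; ε/D = 0.00239; Haaland → f = 0.03279; ΔP_A = f(L/D)(ρV²/2) = 83.67 Pa.
Pipe B: V = Q/A = 0.0017/0.02545 = 0.06681 m/s; Re = 9329; ε/D = 0.0106; Haaland → f = 0.04394; ΔP_B = f(L/D)(ρV²/2) = 351.6 Pa.
ΔP_A/ΔP_B = 83.67/351.6 = 0.238.

ΔP_A/ΔP_B ≈ 0.238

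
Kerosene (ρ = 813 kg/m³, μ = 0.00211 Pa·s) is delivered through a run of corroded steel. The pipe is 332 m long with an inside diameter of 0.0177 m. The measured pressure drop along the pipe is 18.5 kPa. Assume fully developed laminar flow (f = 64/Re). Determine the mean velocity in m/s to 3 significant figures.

For laminar flow, f = 64/Re with Re = ρVD/μ, so Darcy-Weisbach reduces to ΔP = 32μLV/D². Solving for V: V = ΔP·D²/(32μL) = 1.85e+04·(0.0177)²/(32·0.00211·332) = 0.2586 m/s.
Check: Re = ρVD/μ = 813·0.2586·0.0177/0.00211 = 1763 < 2300, so the laminar assumption holds.

V ≈ 0.259 m/s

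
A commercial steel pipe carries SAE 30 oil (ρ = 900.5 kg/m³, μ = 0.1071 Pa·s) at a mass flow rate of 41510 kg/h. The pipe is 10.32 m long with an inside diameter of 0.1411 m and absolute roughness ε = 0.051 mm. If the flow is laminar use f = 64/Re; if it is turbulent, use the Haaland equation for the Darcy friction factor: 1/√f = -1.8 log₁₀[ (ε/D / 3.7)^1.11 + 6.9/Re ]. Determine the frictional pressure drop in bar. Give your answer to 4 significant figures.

ṁ = 41510 kg/h = 41510/3600 = 11.53 kg/s.
A = πD²/4 = π(0.1411)²/4 = 0.01564 m²; mean velocity V = ṁ/(ρA) = 11.53/(900.5 · 0.01564) = 0.8189 m/s.
Reynolds number Re = ρVD/μ = 900.5 · 0.8189 · 0.1411 / 0.107 = 971.5.
Re < 2300 → laminar flow, so f = 64/Re = 64/971.5 = 0.06588 (the turbulent correlation is not needed).
Darcy-Weisbach: ΔP = f(L/D)(ρV²/2) = 0.06588·(10.32/0.1411)·(900.5·0.8189²/2) = 0.06588·73.14·301.9 = 1455 Pa.
ΔP = 1455 Pa = 0.01455 bar.

ΔP ≈ 0.01455 bar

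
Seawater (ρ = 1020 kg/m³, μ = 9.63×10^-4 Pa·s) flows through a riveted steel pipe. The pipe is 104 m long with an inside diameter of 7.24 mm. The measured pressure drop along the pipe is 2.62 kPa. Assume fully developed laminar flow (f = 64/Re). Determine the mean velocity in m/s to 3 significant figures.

V ≈ 0.0429 m/s

For laminar flow, f = 64/Re with Re = ρVD/μ, so Darcy-Weisbach reduces to ΔP = 32μLV/D². Solving for V: V = ΔP·D²/(32μL) = 2620·(0.00724)²/(32·0.000963·104) = 0.04285 m/s.
Check: Re = ρVD/μ = 1020·0.04285·0.00724/0.000963 = 328.6 < 2300, so the laminar assumption holds.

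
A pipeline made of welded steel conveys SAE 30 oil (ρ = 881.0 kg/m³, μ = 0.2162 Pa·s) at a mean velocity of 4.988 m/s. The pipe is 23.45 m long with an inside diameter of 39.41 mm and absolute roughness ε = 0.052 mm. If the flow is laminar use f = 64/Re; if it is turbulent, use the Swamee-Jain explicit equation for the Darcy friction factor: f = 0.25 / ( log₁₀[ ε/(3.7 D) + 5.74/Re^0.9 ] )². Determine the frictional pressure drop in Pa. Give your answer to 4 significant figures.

ΔP ≈ 521000 Pa

Reynolds number Re = ρVD/μ = 881 · 4.988 · 0.03941 / 0.216 = 801.
Re < 2300 → laminar flow, so f = 64/Re = 64/801 = 0.0799 (the turbulent correlation is not needed).
Darcy-Weisbach: ΔP = f(L/D)(ρV²/2) = 0.0799·(23.45/0.03941)·(881·4.988²/2) = 0.0799·595·1.096e+04 = 5.21e+05 Pa.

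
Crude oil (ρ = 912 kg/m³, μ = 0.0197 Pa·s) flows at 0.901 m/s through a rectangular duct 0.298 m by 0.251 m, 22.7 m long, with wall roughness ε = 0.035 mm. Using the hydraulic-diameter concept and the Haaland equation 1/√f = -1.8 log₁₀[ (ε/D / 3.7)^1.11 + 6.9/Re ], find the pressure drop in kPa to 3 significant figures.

Hydraulic diameter D_h = 4A/P = 4·(0.298·0.251)/(2·(0.298+0.251)) = 0.2992/1.098 = 0.2725 m.
Re = ρVD_h/μ = 912·0.901·0.2725/0.0197 = 1.137e+04.
ε/D_h = 3.5e-05/0.2725 = 0.000128; Haaland gives 1/√f = -1.8 log₁₀[1.12e-05+0.000607] = 5.776, so f = 0.02998.
ΔP = f(L/D_h)(ρV²/2) = 0.02998·22.7/0.2725·370.2 = 924.4 Pa.
ΔP = 0.924 kPa.

ΔP ≈ 0.924 kPa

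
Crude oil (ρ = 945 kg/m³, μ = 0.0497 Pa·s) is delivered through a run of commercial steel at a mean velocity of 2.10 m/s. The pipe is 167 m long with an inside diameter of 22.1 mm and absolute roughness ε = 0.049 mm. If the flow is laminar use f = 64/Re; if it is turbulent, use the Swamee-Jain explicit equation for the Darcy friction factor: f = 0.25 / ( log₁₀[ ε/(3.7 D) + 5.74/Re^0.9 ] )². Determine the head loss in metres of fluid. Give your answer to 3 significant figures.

Reynolds number Re = ρVD/μ = 945 · 2.1 · 0.0221 / 0.0497 = 882.4.
Re < 2300 → laminar flow, so f = 64/Re = 64/882.4 = 0.07253 (the turbulent correlation is not needed).
Darcy-Weisbach: ΔP = f(L/D)(ρV²/2) = 0.07253·(167/0.0221)·(945·2.1²/2) = 0.07253·7557·2084 = 1.142e+06 Pa.
Head loss h_f = ΔP/(ρg) = 1.142e+06/(945·9.81) = 123 m.

h_f ≈ 123 m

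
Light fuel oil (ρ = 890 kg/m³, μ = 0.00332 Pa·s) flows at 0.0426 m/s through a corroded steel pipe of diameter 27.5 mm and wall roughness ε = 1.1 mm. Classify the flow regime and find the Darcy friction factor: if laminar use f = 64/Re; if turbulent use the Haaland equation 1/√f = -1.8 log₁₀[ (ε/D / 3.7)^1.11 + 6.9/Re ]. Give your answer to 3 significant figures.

f ≈ 0.204

Re = ρVD/μ = 890·0.0426·0.0275/0.00332 = 314.
Re < 2300 → laminar, so f = 64/Re = 0.2038 (roughness is irrelevant in laminar flow).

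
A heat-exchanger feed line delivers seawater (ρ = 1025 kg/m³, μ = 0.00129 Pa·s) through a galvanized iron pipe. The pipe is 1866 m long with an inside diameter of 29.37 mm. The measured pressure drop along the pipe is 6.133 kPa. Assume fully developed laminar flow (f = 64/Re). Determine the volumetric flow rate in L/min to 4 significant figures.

Q ≈ 2.792 L/min

For laminar flow, f = 64/Re with Re = ρVD/μ, so Darcy-Weisbach reduces to ΔP = 32μLV/D². Solving for V: V = ΔP·D²/(32μL) = 6133·(0.02937)²/(32·0.00129·1866) = 0.06868 m/s.
Check: Re = ρVD/μ = 1025·0.06868·0.02937/0.00129 = 1603 < 2300, so the laminar assumption holds.
Q = V·A = 0.06868·(π/4·0.02937²) = 4.653e-05 m³/s = 2.792 L/min.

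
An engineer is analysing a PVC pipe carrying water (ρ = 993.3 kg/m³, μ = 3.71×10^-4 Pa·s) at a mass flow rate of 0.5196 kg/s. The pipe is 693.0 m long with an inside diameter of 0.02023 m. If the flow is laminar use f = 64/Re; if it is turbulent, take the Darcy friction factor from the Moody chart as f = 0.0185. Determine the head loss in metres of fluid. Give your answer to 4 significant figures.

h_f ≈ 85.55 m

A = πD²/4 = π(0.02023)²/4 = 0.0003214 m²; mean velocity V = ṁ/(ρA) = 0.5196/(993.3 · 0.0003214) = 1.627 m/s.
Reynolds number Re = ρVD/μ = 993.3 · 1.627 · 0.02023 / 0.000371 = 8.815e+04.
Re > 4000 → turbulent; use the Moody-chart value f = 0.0185.
Darcy-Weisbach: ΔP = f(L/D)(ρV²/2) = 0.0185·(693/0.02023)·(993.3·1.627²/2) = 0.0185·3.426e+04·1315 = 8.336e+05 Pa.
Head loss h_f = ΔP/(ρg) = 8.336e+05/(993.3·9.81) = 85.55 m.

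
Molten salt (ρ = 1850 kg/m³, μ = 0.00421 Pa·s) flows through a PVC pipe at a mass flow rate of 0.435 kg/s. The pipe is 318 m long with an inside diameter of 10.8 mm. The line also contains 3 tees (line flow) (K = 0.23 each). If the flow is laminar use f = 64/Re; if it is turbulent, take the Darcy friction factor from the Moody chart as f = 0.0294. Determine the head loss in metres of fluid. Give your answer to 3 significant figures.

A = πD²/4 = π(0.0108)²/4 = 9.161e-05 m²; mean velocity V = ṁ/(ρA) = 0.435/(1850 · 9.161e-05) = 2.567 m/s.
Reynolds number Re = ρVD/μ = 1850 · 2.567 · 0.0108 / 0.00421 = 1.218e+04.
Re > 4000 → turbulent; use the Moody-chart value f = 0.0294.
Total minor-loss coefficient ΣK = 3·0.23 = 0.69.
ΔP = [f·L/D + ΣK]·(ρV²/2) = [0.0294·318/0.0108 + 0.69]·(1850·2.567²/2) = [865.7 + 0.69]·6094 = 5.28e+06 Pa.
Head loss h_f = ΔP/(ρg) = 5.28e+06/(1850·9.81) = 291 m.

h_f ≈ 291 m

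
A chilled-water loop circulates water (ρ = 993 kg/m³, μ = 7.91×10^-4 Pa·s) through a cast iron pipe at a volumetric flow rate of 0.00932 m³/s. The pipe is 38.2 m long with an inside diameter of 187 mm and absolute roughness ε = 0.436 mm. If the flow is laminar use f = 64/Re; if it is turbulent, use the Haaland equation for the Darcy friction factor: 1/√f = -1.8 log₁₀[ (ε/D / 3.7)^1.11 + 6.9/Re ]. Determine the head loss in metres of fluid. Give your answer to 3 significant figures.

h_f ≈ 0.0314 m

Cross-sectional area A = πD²/4 = π(0.187)²/4 = 0.02746 m²; mean velocity V = Q/A = 0.00932/0.02746 = 0.3393 m/s.
Reynolds number Re = ρVD/μ = 993 · 0.3393 · 0.187 / 0.000791 = 7.966e+04.
Re > 4000 → turbulent. Relative roughness ε/D = 0.000436/0.187 = 0.00233. Haaland: 1/√f = -1.8 log₁₀[(0.00233/3.7)^1.11 + 6.9/7.966e+04] = -1.8 log₁₀[0.00028 + 8.66e-05] = 6.184, so f = 0.02615.
Darcy-Weisbach: ΔP = f(L/D)(ρV²/2) = 0.02615·(38.2/0.187)·(993·0.3393²/2) = 0.02615·204.3·57.17 = 305.4 Pa.
Head loss h_f = ΔP/(ρg) = 305.4/(993·9.81) = 0.0314 m.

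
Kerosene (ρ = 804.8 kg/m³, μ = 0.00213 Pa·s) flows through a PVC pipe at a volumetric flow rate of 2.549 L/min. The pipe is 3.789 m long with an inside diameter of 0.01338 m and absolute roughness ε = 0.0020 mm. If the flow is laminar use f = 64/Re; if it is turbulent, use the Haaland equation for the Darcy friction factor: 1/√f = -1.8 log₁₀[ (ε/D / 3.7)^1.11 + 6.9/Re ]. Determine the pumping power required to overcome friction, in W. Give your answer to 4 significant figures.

P ≈ 0.01852 W

Q = 2.549 L/min = 2.549/60000 = 4.248e-05 m³/s.
Cross-sectional area A = πD²/4 = π(0.01338)²/4 = 0.0001406 m²; mean velocity V = Q/A = 4.248e-05/0.0001406 = 0.3021 m/s.
Reynolds number Re = ρVD/μ = 804.8 · 0.3021 · 0.01338 / 0.00213 = 1527.
Re < 2300 → laminar flow, so f = 64/Re = 64/1527 = 0.0419 (the turbulent correlation is not needed).
Darcy-Weisbach: ΔP = f(L/D)(ρV²/2) = 0.0419·(3.789/0.01338)·(804.8·0.3021²/2) = 0.0419·283.2·36.74 = 435.9 Pa.
Pumping power P = QΔP = 4.248e-05·435.9 = 0.018517 W = 0.01852 W.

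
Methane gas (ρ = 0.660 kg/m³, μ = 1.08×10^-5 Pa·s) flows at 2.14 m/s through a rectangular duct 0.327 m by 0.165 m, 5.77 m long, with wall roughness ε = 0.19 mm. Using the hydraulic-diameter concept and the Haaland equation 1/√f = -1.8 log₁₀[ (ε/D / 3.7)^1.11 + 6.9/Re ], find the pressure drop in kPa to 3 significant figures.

Hydraulic diameter D_h = 4A/P = 4·(0.327·0.165)/(2·(0.327+0.165)) = 0.2158/0.984 = 0.2193 m.
Re = ρVD_h/μ = 0.66·2.14·0.2193/1.08e-05 = 2.868e+04.
ε/D_h = 0.00019/0.2193 = 0.000866; Haaland gives 1/√f = -1.8 log₁₀[9.33e-05+0.000241] = 6.257, so f = 0.02554.
ΔP = f(L/D_h)(ρV²/2) = 0.02554·5.77/0.2193·1.511 = 1.015 Pa.
ΔP = 0.00102 kPa.

ΔP ≈ 0.00102 kPa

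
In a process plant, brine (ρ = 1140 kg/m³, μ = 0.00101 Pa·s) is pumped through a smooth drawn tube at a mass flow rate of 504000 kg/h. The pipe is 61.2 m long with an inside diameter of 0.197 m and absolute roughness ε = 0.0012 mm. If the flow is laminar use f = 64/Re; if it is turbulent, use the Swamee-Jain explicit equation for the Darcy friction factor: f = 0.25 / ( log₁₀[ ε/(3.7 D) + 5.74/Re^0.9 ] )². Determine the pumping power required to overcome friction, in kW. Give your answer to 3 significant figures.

ṁ = 504000 kg/h = 504000/3600 = 140 kg/s.
A = πD²/4 = π(0.197)²/4 = 0.03048 m²; mean velocity V = ṁ/(ρA) = 140/(1140 · 0.03048) = 4.029 m/s.
Reynolds number Re = ρVD/μ = 1140 · 4.029 · 0.197 / 0.00101 = 8.959e+05.
Re > 4000 → turbulent. Relative roughness ε/D = 1.2e-06/0.197 = 6.09e-06. Swamee-Jain: f = 0.25/(log₁₀[6.09e-06/3.7 + 5.74/8.959e+05^0.9])² = 0.25/(log₁₀[1.65e-06 + 2.52e-05])² = 0.25/(-4.571)² = 0.01197.
Darcy-Weisbach: ΔP = f(L/D)(ρV²/2) = 0.01197·(61.2/0.197)·(1140·4.029²/2) = 0.01197·310.7·9253 = 3.44e+04 Pa.
Q = ṁ/ρ = 140/1140 = 0.1228 m³/s.
Pumping power P = QΔP = 0.1228·3.44e+04 = 4224 W = 4.22 kW.

P ≈ 4.22 kW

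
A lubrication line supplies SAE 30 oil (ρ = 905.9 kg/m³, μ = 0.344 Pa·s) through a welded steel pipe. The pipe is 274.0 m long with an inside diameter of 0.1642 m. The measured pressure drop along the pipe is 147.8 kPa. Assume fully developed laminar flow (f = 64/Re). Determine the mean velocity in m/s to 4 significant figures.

For laminar flow, f = 64/Re with Re = ρVD/μ, so Darcy-Weisbach reduces to ΔP = 32μLV/D². Solving for V: V = ΔP·D²/(32μL) = 1.478e+05·(0.1642)²/(32·0.344·274) = 1.321 m/s.
Check: Re = ρVD/μ = 905.9·1.321·0.1642/0.344 = 571.3 < 2300, so the laminar assumption holds.

V ≈ 1.321 m/s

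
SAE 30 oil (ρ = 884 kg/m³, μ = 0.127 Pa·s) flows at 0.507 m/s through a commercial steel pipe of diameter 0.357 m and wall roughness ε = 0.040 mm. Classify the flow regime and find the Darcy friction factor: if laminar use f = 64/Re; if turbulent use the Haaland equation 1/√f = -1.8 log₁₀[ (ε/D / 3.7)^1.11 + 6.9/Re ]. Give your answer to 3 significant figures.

Re = ρVD/μ = 884·0.507·0.357/0.127 = 1260.
Re < 2300 → laminar, so f = 64/Re = 0.0508 (roughness is irrelevant in laminar flow).

f ≈ 0.0508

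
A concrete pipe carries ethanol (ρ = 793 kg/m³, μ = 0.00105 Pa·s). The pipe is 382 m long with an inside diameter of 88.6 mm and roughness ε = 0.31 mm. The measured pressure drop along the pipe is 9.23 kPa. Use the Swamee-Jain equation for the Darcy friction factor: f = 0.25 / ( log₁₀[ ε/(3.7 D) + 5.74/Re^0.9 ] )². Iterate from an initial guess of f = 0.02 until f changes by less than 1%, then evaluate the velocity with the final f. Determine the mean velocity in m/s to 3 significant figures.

V ≈ 0.414 m/s

Rearranging Darcy-Weisbach: V = √(2·ΔP·D/(f·L·ρ)). With ε/D = 0.00031/0.0886 = 0.0035, iterate starting from f = 0.02:
  f = 0.02 → V = √(2·9230·0.0886/(0.02·382·793)) = 0.5196 m/s; Re = ρVD/μ = 3.477e+04; f → 0.0308
  f = 0.0308 → V = 0.4187 m/s; Re = 2.802e+04; f → 0.03145
  f = 0.03145 → V = 0.4143 m/s; Re = 2.772e+04; f → 0.03149
Converged (Δf/f < 1%). With the final f = 0.03149: V = √(2·9230·0.0886/(0.03149·382·793)) = 0.4141 m/s.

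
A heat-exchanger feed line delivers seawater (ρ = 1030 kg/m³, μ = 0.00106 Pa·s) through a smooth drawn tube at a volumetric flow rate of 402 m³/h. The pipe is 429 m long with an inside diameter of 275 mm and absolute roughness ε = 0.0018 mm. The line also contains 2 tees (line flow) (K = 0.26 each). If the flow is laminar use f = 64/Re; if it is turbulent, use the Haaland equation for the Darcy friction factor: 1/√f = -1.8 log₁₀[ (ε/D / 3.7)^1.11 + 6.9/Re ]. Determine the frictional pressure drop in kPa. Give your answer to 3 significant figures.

ΔP ≈ 38.2 kPa

Q = 402 m³/h = 402/3600 = 0.1117 m³/s.
Cross-sectional area A = πD²/4 = π(0.275)²/4 = 0.0594 m²; mean velocity V = Q/A = 0.1117/0.0594 = 1.88 m/s.
Reynolds number Re = ρVD/μ = 1030 · 1.88 · 0.275 / 0.00106 = 5.024e+05.
Re > 4000 → turbulent. Relative roughness ε/D = 1.8e-06/0.275 = 6.55e-06. Haaland: 1/√f = -1.8 log₁₀[(6.55e-06/3.7)^1.11 + 6.9/5.024e+05] = -1.8 log₁₀[4.12e-07 + 1.37e-05] = 8.729, so f = 0.01312.
Total minor-loss coefficient ΣK = 2·0.26 = 0.52.
ΔP = [f·L/D + ΣK]·(ρV²/2) = [0.01312·429/0.275 + 0.52]·(1030·1.88²/2) = [20.47 + 0.52]·1820 = 3.822e+04 Pa.
ΔP = 3.822e+04 Pa = 38.2 kPa.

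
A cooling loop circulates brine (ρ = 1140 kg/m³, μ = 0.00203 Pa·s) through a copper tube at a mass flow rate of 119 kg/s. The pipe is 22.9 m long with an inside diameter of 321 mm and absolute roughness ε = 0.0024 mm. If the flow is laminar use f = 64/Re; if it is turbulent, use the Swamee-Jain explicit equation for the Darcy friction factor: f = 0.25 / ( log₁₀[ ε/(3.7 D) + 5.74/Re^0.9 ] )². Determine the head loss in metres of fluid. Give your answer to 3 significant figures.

A = πD²/4 = π(0.321)²/4 = 0.08093 m²; mean velocity V = ṁ/(ρA) = 119/(1140 · 0.08093) = 1.29 m/s.
Reynolds number Re = ρVD/μ = 1140 · 1.29 · 0.321 / 0.00203 = 2.325e+05.
Re > 4000 → turbulent. Relative roughness ε/D = 2.4e-06/0.321 = 7.48e-06. Swamee-Jain: f = 0.25/(log₁₀[7.48e-06/3.7 + 5.74/2.325e+05^0.9])² = 0.25/(log₁₀[2.02e-06 + 8.49e-05])² = 0.25/(-4.061)² = 0.01516.
Darcy-Weisbach: ΔP = f(L/D)(ρV²/2) = 0.01516·(22.9/0.321)·(1140·1.29²/2) = 0.01516·71.34·948.3 = 1026 Pa.
Head loss h_f = ΔP/(ρg) = 1026/(1140·9.81) = 0.0917 m.

h_f ≈ 0.0917 m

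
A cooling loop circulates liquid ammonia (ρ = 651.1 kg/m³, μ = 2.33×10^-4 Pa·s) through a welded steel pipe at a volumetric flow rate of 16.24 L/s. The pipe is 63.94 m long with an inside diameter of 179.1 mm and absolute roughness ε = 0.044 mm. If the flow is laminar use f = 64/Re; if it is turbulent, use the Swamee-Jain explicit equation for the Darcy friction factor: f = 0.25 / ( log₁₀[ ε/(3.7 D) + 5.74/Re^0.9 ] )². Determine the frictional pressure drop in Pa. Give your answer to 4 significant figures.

ΔP ≈ 799.0 Pa

Q = 16.24 L/s = 16.24/1000 = 0.01624 m³/s.
Cross-sectional area A = πD²/4 = π(0.1791)²/4 = 0.02519 m²; mean velocity V = Q/A = 0.01624/0.02519 = 0.6446 m/s.
Reynolds number Re = ρVD/μ = 651.1 · 0.6446 · 0.1791 / 0.000233 = 3.226e+05.
Re > 4000 → turbulent. Relative roughness ε/D = 4.4e-05/0.1791 = 0.000246. Swamee-Jain: f = 0.25/(log₁₀[0.000246/3.7 + 5.74/3.226e+05^0.9])² = 0.25/(log₁₀[6.64e-05 + 6.33e-05])² = 0.25/(-3.887)² = 0.01654.
Darcy-Weisbach: ΔP = f(L/D)(ρV²/2) = 0.01654·(63.94/0.1791)·(651.1·0.6446²/2) = 0.01654·357·135.3 = 799 Pa.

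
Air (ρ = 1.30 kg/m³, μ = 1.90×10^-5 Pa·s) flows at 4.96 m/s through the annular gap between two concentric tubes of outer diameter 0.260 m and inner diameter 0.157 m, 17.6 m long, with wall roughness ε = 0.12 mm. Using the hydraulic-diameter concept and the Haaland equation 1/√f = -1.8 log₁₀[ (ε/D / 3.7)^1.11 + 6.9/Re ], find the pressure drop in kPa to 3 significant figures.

ΔP ≈ 0.0694 kPa

Hydraulic diameter D_h = 4A/P = D_o - D_i = 0.26 - 0.157 = 0.103 m.
Re = ρVD_h/μ = 1.3·4.96·0.103/1.9e-05 = 3.495e+04.
ε/D_h = 0.00012/0.103 = 0.00117; Haaland gives 1/√f = -1.8 log₁₀[0.00013+0.000197] = 6.274, so f = 0.02541.
ΔP = f(L/D_h)(ρV²/2) = 0.02541·17.6/0.103·15.99 = 69.43 Pa.
ΔP = 0.0694 kPa.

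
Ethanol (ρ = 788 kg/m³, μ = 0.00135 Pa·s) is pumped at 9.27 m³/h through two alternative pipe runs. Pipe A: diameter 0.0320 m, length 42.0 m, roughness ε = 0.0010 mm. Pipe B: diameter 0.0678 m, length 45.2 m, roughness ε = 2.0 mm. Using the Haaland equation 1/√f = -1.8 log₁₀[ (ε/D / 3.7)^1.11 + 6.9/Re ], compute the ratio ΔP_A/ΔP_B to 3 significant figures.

Pipe A: V = Q/A = 0.002575/0.0008042 = 3.202 m/s; Re = 5.98e+04; ε/D = 3.13e-05; Haaland → f = 0.01999; ΔP_A = f(L/D)(ρV²/2) = 1.06e+05 Pa.
Pipe B: V = Q/A = 0.002575/0.00361 = 0.7132 m/s; Re = 2.823e+04; ε/D = 0.0295; Haaland → f = 0.05798; ΔP_B = f(L/D)(ρV²/2) = 7748 Pa.
ΔP_A/ΔP_B = 1.06e+05/7748 = 13.7.

ΔP_A/ΔP_B ≈ 13.7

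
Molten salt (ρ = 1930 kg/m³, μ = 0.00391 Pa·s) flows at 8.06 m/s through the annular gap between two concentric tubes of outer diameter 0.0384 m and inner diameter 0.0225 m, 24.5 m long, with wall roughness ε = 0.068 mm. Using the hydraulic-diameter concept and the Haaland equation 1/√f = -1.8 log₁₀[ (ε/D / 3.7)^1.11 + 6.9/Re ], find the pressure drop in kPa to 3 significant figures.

ΔP ≈ 2950 kPa

Hydraulic diameter D_h = 4A/P = D_o - D_i = 0.0384 - 0.0225 = 0.0159 m.
Re = ρVD_h/μ = 1930·8.06·0.0159/0.00391 = 6.326e+04.
ε/D_h = 6.8e-05/0.0159 = 0.00428; Haaland gives 1/√f = -1.8 log₁₀[0.000549+0.000109] = 5.727, so f = 0.03049.
ΔP = f(L/D_h)(ρV²/2) = 0.03049·24.5/0.0159·6.269e+04 = 2.945e+06 Pa.
ΔP = 2950 kPa.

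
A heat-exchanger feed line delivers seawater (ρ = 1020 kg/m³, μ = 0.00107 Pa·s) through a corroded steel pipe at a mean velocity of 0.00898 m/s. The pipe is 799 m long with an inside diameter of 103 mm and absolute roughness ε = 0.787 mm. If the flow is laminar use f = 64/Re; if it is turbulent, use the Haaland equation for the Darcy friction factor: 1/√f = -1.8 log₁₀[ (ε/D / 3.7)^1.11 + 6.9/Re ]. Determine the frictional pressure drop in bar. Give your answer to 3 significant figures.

Reynolds number Re = ρVD/μ = 1020 · 0.00898 · 0.103 / 0.00107 = 881.7.
Re < 2300 → laminar flow, so f = 64/Re = 64/881.7 = 0.07259 (the turbulent correlation is not needed).
Darcy-Weisbach: ΔP = f(L/D)(ρV²/2) = 0.07259·(799/0.103)·(1020·0.00898²/2) = 0.07259·7757·0.04113 = 23.16 Pa.
ΔP = 23.16 Pa = 2.32×10^-4 bar.

ΔP ≈ 2.32×10^-4 bar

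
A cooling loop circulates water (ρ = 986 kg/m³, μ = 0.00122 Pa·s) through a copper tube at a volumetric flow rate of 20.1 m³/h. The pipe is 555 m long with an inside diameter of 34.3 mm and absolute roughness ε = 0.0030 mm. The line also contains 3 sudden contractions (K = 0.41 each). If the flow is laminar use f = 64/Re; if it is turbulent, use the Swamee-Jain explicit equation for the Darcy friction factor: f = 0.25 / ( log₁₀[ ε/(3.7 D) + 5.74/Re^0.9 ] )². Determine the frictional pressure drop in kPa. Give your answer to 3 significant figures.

ΔP ≈ 4910 kPa

Q = 20.1 m³/h = 20.1/3600 = 0.005583 m³/s.
Cross-sectional area A = πD²/4 = π(0.0343)²/4 = 0.000924 m²; mean velocity V = Q/A = 0.005583/0.000924 = 6.042 m/s.
Reynolds number Re = ρVD/μ = 986 · 6.042 · 0.0343 / 0.00122 = 1.675e+05.
Re > 4000 → turbulent. Relative roughness ε/D = 3e-06/0.0343 = 8.75e-05. Swamee-Jain: f = 0.25/(log₁₀[8.75e-05/3.7 + 5.74/1.675e+05^0.9])² = 0.25/(log₁₀[2.36e-05 + 0.000114])² = 0.25/(-3.861)² = 0.01677.
Total minor-loss coefficient ΣK = 3·0.41 = 1.23.
ΔP = [f·L/D + ΣK]·(ρV²/2) = [0.01677·555/0.0343 + 1.23]·(986·6.042²/2) = [271.4 + 1.23]·1.8e+04 = 4.907e+06 Pa.
ΔP = 4.907e+06 Pa = 4910 kPa.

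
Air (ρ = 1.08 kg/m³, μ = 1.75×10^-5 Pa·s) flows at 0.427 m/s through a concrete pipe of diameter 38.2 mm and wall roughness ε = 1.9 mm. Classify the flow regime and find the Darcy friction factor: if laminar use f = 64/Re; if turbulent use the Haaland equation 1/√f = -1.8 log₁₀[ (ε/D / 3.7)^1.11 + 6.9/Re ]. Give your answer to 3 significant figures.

Re = ρVD/μ = 1.08·0.427·0.0382/1.75e-05 = 1007.
Re < 2300 → laminar, so f = 64/Re = 0.06358 (roughness is irrelevant in laminar flow).

f ≈ 0.0636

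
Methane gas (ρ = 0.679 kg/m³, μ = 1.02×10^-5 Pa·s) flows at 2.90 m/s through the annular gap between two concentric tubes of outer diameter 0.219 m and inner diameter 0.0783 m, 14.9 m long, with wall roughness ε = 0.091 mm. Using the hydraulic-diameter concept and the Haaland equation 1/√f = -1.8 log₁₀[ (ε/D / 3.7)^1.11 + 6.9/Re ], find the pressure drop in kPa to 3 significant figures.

Hydraulic diameter D_h = 4A/P = D_o - D_i = 0.219 - 0.0783 = 0.1407 m.
Re = ρVD_h/μ = 0.679·2.9·0.1407/1.02e-05 = 2.716e+04.
ε/D_h = 9.1e-05/0.1407 = 0.000647; Haaland gives 1/√f = -1.8 log₁₀[6.75e-05+0.000254] = 6.287, so f = 0.0253.
ΔP = f(L/D_h)(ρV²/2) = 0.0253·14.9/0.1407·2.855 = 7.65 Pa.
ΔP = 0.00765 kPa.

ΔP ≈ 0.00765 kPa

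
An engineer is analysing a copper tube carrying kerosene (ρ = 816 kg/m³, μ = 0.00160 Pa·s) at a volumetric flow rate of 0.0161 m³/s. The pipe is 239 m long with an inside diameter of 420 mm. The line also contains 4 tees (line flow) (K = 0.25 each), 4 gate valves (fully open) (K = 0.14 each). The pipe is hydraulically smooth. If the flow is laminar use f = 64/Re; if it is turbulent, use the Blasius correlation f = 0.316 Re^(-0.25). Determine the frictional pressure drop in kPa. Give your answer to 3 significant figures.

ΔP ≈ 0.0875 kPa

Cross-sectional area A = πD²/4 = π(0.42)²/4 = 0.1385 m²; mean velocity V = Q/A = 0.0161/0.1385 = 0.1162 m/s.
Reynolds number Re = ρVD/μ = 816 · 0.1162 · 0.42 / 0.0016 = 2.489e+04.
Re > 4000 → turbulent. Smooth-pipe (Blasius): f = 0.316 Re^(-0.25) = 0.316/(2.489e+04)^0.25 = 0.02516.
Total minor-loss coefficient ΣK = 4·0.25 + 4·0.14 = 1.56.
ΔP = [f·L/D + ΣK]·(ρV²/2) = [0.02516·239/0.42 + 1.56]·(816·0.1162²/2) = [14.32 + 1.56]·5.51 = 87.47 Pa.
ΔP = 87.47 Pa = 0.0875 kPa.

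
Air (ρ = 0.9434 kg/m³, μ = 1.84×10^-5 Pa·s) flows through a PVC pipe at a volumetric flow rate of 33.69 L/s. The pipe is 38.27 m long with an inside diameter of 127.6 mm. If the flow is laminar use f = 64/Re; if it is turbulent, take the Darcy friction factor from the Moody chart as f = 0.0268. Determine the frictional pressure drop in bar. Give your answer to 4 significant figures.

Q = 33.69 L/s = 33.69/1000 = 0.03369 m³/s.
Cross-sectional area A = πD²/4 = π(0.1276)²/4 = 0.01279 m²; mean velocity V = Q/A = 0.03369/0.01279 = 2.635 m/s.
Reynolds number Re = ρVD/μ = 0.9434 · 2.635 · 0.1276 / 1.84e-05 = 1.724e+04.
Re > 4000 → turbulent; use the Moody-chart value f = 0.0268.
Darcy-Weisbach: ΔP = f(L/D)(ρV²/2) = 0.0268·(38.27/0.1276)·(0.9434·2.635²/2) = 0.0268·299.9·3.274 = 26.32 Pa.
ΔP = 26.32 Pa = 2.632×10^-4 bar.

ΔP ≈ 2.632×10^-4 bar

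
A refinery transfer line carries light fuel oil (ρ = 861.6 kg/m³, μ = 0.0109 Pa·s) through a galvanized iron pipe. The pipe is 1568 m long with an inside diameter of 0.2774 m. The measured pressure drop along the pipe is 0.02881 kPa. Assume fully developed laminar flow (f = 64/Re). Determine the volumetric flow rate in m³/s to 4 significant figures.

For laminar flow, f = 64/Re with Re = ρVD/μ, so Darcy-Weisbach reduces to ΔP = 32μLV/D². Solving for V: V = ΔP·D²/(32μL) = 28.81·(0.2774)²/(32·0.0109·1568) = 0.004054 m/s.
Check: Re = ρVD/μ = 861.6·0.004054·0.2774/0.0109 = 88.88 < 2300, so the laminar assumption holds.
Q = V·A = 0.004054·(π/4·0.2774²) = 0.000245 m³/s = 2.450×10^-4 m³/s.

Q ≈ 2.450×10^-4 m³/s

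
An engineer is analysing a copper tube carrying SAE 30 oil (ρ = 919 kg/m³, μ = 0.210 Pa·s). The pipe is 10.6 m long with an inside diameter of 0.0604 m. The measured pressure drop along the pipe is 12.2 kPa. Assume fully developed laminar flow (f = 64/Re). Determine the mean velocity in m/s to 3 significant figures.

V ≈ 0.625 m/s

For laminar flow, f = 64/Re with Re = ρVD/μ, so Darcy-Weisbach reduces to ΔP = 32μLV/D². Solving for V: V = ΔP·D²/(32μL) = 1.22e+04·(0.0604)²/(32·0.21·10.6) = 0.6248 m/s.
Check: Re = ρVD/μ = 919·0.6248·0.0604/0.21 = 165.2 < 2300, so the laminar assumption holds.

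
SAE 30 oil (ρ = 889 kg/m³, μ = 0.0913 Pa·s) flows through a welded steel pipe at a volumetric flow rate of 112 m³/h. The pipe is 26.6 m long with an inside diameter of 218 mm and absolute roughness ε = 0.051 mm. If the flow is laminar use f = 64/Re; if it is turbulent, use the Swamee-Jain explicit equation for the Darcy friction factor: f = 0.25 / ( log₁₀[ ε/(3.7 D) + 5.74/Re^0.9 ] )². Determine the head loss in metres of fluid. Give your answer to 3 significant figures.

h_f ≈ 0.156 m

Q = 112 m³/h = 112/3600 = 0.03111 m³/s.
Cross-sectional area A = πD²/4 = π(0.218)²/4 = 0.03733 m²; mean velocity V = Q/A = 0.03111/0.03733 = 0.8335 m/s.
Reynolds number Re = ρVD/μ = 889 · 0.8335 · 0.218 / 0.0913 = 1769.
Re < 2300 → laminar flow, so f = 64/Re = 64/1769 = 0.03617 (the turbulent correlation is not needed).
Darcy-Weisbach: ΔP = f(L/D)(ρV²/2) = 0.03617·(26.6/0.218)·(889·0.8335²/2) = 0.03617·122·308.8 = 1363 Pa.
Head loss h_f = ΔP/(ρg) = 1363/(889·9.81) = 0.156 m.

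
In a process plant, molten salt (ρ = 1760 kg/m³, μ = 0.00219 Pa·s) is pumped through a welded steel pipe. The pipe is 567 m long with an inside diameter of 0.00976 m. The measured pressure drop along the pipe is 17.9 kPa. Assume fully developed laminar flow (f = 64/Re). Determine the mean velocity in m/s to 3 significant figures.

For laminar flow, f = 64/Re with Re = ρVD/μ, so Darcy-Weisbach reduces to ΔP = 32μLV/D². Solving for V: V = ΔP·D²/(32μL) = 1.79e+04·(0.00976)²/(32·0.00219·567) = 0.04291 m/s.
Check: Re = ρVD/μ = 1760·0.04291·0.00976/0.00219 = 336.6 < 2300, so the laminar assumption holds.

V ≈ 0.0429 m/s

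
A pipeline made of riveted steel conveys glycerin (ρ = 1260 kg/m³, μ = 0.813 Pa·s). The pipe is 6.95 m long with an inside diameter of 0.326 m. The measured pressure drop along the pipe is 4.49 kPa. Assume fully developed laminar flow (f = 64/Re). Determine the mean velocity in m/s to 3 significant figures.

For laminar flow, f = 64/Re with Re = ρVD/μ, so Darcy-Weisbach reduces to ΔP = 32μLV/D². Solving for V: V = ΔP·D²/(32μL) = 4490·(0.326)²/(32·0.813·6.95) = 2.639 m/s.
Check: Re = ρVD/μ = 1260·2.639·0.326/0.813 = 1333 < 2300, so the laminar assumption holds.

V ≈ 2.64 m/s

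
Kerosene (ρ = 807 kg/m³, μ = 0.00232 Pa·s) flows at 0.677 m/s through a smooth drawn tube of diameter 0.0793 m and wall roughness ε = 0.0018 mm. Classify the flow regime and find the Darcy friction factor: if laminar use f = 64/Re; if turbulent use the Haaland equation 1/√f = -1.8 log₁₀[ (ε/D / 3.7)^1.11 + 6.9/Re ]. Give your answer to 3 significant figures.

Re = ρVD/μ = 807·0.677·0.0793/0.00232 = 1.867e+04.
Re > 4000 → turbulent. ε/D = 1.8e-06/0.0793 = 2.27e-05; Haaland: 1/√f = -1.8 log₁₀[1.64e-06 + 0.000369] = 6.175, so f = 0.02623.

f ≈ 0.0262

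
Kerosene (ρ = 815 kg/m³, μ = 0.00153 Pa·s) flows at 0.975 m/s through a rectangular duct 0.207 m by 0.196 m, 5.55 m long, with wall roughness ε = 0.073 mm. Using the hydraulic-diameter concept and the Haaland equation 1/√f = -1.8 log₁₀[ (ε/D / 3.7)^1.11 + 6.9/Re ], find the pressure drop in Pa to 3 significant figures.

Hydraulic diameter D_h = 4A/P = 4·(0.207·0.196)/(2·(0.207+0.196)) = 0.1623/0.806 = 0.2013 m.
Re = ρVD_h/μ = 815·0.975·0.2013/0.00153 = 1.046e+05.
ε/D_h = 7.3e-05/0.2013 = 0.000363; Haaland gives 1/√f = -1.8 log₁₀[3.55e-05+6.6e-05] = 7.189, so f = 0.01935.
ΔP = f(L/D_h)(ρV²/2) = 0.01935·5.55/0.2013·387.4 = 206.6 Pa.

ΔP ≈ 207 Pa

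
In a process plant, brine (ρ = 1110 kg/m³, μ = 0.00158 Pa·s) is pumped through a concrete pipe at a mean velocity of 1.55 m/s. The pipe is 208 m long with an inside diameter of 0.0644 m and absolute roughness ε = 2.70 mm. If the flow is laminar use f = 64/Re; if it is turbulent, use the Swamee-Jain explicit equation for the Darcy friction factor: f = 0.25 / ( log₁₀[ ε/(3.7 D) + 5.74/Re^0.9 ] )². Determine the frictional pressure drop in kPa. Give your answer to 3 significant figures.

ΔP ≈ 287 kPa

Reynolds number Re = ρVD/μ = 1110 · 1.55 · 0.0644 / 0.00158 = 7.013e+04.
Re > 4000 → turbulent. Relative roughness ε/D = 0.0027/0.0644 = 0.0419. Swamee-Jain: f = 0.25/(log₁₀[0.0419/3.7 + 5.74/7.013e+04^0.9])² = 0.25/(log₁₀[0.0113 + 0.00025])² = 0.25/(-1.936)² = 0.06668.
Darcy-Weisbach: ΔP = f(L/D)(ρV²/2) = 0.06668·(208/0.0644)·(1110·1.55²/2) = 0.06668·3230·1333 = 2.872e+05 Pa.
ΔP = 2.872e+05 Pa = 287 kPa.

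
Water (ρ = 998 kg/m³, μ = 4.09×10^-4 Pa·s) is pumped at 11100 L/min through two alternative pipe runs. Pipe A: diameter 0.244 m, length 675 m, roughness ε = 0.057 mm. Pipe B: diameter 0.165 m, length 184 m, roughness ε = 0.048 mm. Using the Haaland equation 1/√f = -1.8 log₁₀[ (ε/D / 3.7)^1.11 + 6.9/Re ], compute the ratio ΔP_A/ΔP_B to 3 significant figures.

Pipe A: V = Q/A = 0.185/0.04676 = 3.956 m/s; Re = 2.356e+06; ε/D = 0.000234; Haaland → f = 0.01454; ΔP_A = f(L/D)(ρV²/2) = 3.142e+05 Pa.
Pipe B: V = Q/A = 0.185/0.02138 = 8.652 m/s; Re = 3.483e+06; ε/D = 0.000291; Haaland → f = 0.01507; ΔP_B = f(L/D)(ρV²/2) = 6.276e+05 Pa.
ΔP_A/ΔP_B = 3.142e+05/6.276e+05 = 0.501.

ΔP_A/ΔP_B ≈ 0.501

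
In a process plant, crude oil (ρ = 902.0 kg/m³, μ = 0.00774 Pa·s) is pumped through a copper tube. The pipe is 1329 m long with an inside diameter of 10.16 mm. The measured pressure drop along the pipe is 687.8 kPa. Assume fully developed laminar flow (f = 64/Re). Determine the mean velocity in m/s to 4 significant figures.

V ≈ 0.2157 m/s

For laminar flow, f = 64/Re with Re = ρVD/μ, so Darcy-Weisbach reduces to ΔP = 32μLV/D². Solving for V: V = ΔP·D²/(32μL) = 6.878e+05·(0.01016)²/(32·0.00774·1329) = 0.2157 m/s.
Check: Re = ρVD/μ = 902·0.2157·0.01016/0.00774 = 255.4 < 2300, so the laminar assumption holds.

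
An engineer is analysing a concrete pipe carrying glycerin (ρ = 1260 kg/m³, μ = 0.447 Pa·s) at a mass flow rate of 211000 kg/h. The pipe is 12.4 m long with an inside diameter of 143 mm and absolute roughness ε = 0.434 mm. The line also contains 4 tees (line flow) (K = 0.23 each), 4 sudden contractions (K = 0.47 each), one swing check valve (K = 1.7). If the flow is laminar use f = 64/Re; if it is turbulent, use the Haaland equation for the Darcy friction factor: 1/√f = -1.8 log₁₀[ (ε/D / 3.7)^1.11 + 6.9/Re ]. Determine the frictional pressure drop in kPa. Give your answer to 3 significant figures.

ΔP ≈ 48.9 kPa

ṁ = 211000 kg/h = 211000/3600 = 58.61 kg/s.
A = πD²/4 = π(0.143)²/4 = 0.01606 m²; mean velocity V = ṁ/(ρA) = 58.61/(1260 · 0.01606) = 2.896 m/s.
Reynolds number Re = ρVD/μ = 1260 · 2.896 · 0.143 / 0.447 = 1167.
Re < 2300 → laminar flow, so f = 64/Re = 64/1167 = 0.05482 (the turbulent correlation is not needed).
Total minor-loss coefficient ΣK = 4·0.23 + 4·0.47 + 1·1.7 = 4.5.
ΔP = [f·L/D + ΣK]·(ρV²/2) = [0.05482·12.4/0.143 + 4.5]·(1260·2.896²/2) = [4.754 + 4.5]·5285 = 4.89e+04 Pa.
ΔP = 4.89e+04 Pa = 48.9 kPa.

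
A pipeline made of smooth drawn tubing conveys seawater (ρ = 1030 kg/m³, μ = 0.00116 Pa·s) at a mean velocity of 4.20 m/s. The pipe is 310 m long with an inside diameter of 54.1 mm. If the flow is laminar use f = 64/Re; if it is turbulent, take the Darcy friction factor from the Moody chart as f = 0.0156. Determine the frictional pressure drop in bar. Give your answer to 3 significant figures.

Reynolds number Re = ρVD/μ = 1030 · 4.2 · 0.0541 / 0.00116 = 2.018e+05.
Re > 4000 → turbulent; use the Moody-chart value f = 0.0156.
Darcy-Weisbach: ΔP = f(L/D)(ρV²/2) = 0.0156·(310/0.0541)·(1030·4.2²/2) = 0.0156·5730·9085 = 8.121e+05 Pa.
ΔP = 8.121e+05 Pa = 8.12 bar.

ΔP ≈ 8.12 bar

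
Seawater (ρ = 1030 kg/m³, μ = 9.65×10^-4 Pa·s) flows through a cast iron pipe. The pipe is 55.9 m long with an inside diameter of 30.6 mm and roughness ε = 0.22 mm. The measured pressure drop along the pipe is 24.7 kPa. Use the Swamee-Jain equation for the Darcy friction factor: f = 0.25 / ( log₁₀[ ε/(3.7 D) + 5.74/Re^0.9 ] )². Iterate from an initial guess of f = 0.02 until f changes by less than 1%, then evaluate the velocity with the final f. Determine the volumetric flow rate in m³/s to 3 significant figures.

Q ≈ 6.19×10^-4 m³/s

Rearranging Darcy-Weisbach: V = √(2·ΔP·D/(f·L·ρ)). With ε/D = 0.00022/0.0306 = 0.00719, iterate starting from f = 0.02:
  f = 0.02 → V = √(2·2.47e+04·0.0306/(0.02·55.9·1030)) = 1.146 m/s; Re = ρVD/μ = 3.742e+04; f → 0.03634
  f = 0.03634 → V = 0.85 m/s; Re = 2.776e+04; f → 0.03701
  f = 0.03701 → V = 0.8422 m/s; Re = 2.751e+04; f → 0.03704
Converged (Δf/f < 1%). With the final f = 0.03704: V = √(2·2.47e+04·0.0306/(0.03704·55.9·1030)) = 0.8419 m/s.
Q = V·A = 0.8419·(π/4·0.0306²) = 0.0006192 m³/s = 6.19×10^-4 m³/s.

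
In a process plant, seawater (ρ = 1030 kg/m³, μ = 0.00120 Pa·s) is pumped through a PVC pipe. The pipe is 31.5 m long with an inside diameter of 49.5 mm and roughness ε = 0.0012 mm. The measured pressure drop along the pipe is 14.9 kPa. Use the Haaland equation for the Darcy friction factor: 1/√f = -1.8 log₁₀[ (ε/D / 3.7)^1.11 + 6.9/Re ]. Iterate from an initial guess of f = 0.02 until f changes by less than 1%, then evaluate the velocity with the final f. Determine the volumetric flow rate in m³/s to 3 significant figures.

Q ≈ 0.00293 m³/s

Rearranging Darcy-Weisbach: V = √(2·ΔP·D/(f·L·ρ)). With ε/D = 1.2e-06/0.0495 = 2.42e-05, iterate starting from f = 0.02:
  f = 0.02 → V = √(2·1.49e+04·0.0495/(0.02·31.5·1030)) = 1.508 m/s; Re = ρVD/μ = 6.406e+04; f → 0.01967
  f = 0.01967 → V = 1.52 m/s; Re = 6.459e+04; f → 0.01964
Converged (Δf/f < 1%). With the final f = 0.01964: V = √(2·1.49e+04·0.0495/(0.01964·31.5·1030)) = 1.521 m/s.
Q = V·A = 1.521·(π/4·0.0495²) = 0.002928 m³/s = 0.00293 m³/s.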